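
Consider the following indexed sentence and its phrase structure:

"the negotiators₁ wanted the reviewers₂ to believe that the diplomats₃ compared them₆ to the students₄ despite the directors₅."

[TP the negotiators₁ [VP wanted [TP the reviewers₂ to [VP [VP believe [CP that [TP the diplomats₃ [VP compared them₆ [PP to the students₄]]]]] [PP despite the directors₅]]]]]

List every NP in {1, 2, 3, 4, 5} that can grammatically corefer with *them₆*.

*them* is a pronoun, so Principle B applies: it must be free in its binding domain.
Binding domain of *them₆*: the embedded TP, whose subject is the diplomats₃.
*the negotiators₁* c-commands the pronoun but from outside its binding domain, and is not c-commanded by it → coindexation permitted.
*the reviewers₂* c-commands the pronoun but from outside its binding domain, and is not c-commanded by it → coindexation permitted.
*the diplomats₃* c-commands the pronoun within its binding domain → coindexation would violate Principle B.
*the students₄*: the pronoun c-commands this R-expression → coindexation would violate Principle C on *the students₄*.
*the directors₅* and the pronoun do not c-command one another → neither Principle B nor Principle C is at stake; coindexation permitted.

{1, 2, 5}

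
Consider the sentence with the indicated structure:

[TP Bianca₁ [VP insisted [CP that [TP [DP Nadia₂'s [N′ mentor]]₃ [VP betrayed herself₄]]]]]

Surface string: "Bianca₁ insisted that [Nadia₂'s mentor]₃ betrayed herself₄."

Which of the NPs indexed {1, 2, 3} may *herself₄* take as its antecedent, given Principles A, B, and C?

*herself* is an anaphor, so Principle A applies: it must be bound in its binding domain.
Binding domain of *herself₄*: the embedded TP, whose subject is [Nadia₂'s mentor]₃.
*Bianca₁* c-commands the anaphor but is outside its binding domain → cannot satisfy Principle A.
*Nadia₂* does not c-command the anaphor → cannot bind it.
*[Nadia₂'s mentor]₃* c-commands the anaphor within its binding domain → licit binder.

{3}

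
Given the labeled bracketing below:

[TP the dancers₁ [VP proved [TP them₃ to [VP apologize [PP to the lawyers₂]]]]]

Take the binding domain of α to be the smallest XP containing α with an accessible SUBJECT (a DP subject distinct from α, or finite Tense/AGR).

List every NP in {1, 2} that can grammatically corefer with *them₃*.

*them* is a pronoun, so Principle B applies: it must be free in its binding domain.
Binding domain of *them₃*: the matrix TP, whose subject is the dancers₁.
*the dancers₁* c-commands the pronoun within its binding domain → coindexation would violate Principle B.
*the lawyers₂*: the pronoun c-commands this R-expression → coindexation would violate Principle C on *the lawyers₂*.

none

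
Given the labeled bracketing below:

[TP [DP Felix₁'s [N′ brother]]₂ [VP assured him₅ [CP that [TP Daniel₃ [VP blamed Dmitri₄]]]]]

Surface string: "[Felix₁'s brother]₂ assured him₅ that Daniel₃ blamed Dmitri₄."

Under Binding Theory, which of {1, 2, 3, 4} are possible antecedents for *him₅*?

{1}

*him* is a pronoun, so Principle B applies: it must be free in its binding domain.
Binding domain of *him₅*: the matrix TP, whose subject is [Felix₁'s brother]₂.
*Felix₁* and the pronoun do not c-command one another → neither Principle B nor Principle C is at stake; coindexation permitted.
*[Felix₁'s brother]₂* c-commands the pronoun within its binding domain → coindexation would violate Principle B.
*Daniel₃*: the pronoun c-commands this R-expression → coindexation would violate Principle C on *Daniel₃*.
*Dmitri₄*: the pronoun c-commands this R-expression → coindexation would violate Principle C on *Dmitri₄*.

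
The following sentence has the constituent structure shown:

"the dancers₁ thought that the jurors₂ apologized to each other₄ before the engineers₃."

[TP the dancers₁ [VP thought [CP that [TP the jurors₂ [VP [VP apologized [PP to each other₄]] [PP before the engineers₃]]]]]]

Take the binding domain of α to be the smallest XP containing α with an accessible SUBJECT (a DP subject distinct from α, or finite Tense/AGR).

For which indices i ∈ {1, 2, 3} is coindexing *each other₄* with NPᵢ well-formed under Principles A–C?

{2}

*each other* is an anaphor, so Principle A applies: it must be bound in its binding domain.
Binding domain of *each other₄*: the embedded TP, whose subject is the jurors₂.
*the dancers₁* c-commands the anaphor but is outside its binding domain → cannot satisfy Principle A.
*the jurors₂* c-commands the anaphor within its binding domain → licit binder.
*the engineers₃* does not c-command the anaphor → cannot bind it.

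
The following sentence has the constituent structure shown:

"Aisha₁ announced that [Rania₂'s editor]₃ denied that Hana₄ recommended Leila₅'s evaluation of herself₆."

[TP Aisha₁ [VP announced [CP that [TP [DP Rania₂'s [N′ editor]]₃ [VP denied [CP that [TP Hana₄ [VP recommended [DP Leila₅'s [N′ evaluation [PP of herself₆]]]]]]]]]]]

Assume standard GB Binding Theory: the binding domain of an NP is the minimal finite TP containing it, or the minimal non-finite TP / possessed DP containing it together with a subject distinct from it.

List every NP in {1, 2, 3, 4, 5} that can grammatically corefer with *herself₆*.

*herself* is an anaphor, so Principle A applies: it must be bound in its binding domain.
Binding domain of *herself₆*: the possessed DP, whose subject is Leila₅.
*Aisha₁* c-commands the anaphor but is outside its binding domain → cannot satisfy Principle A.
*Rania₂* does not c-command the anaphor → cannot bind it.
*[Rania₂'s editor]₃* c-commands the anaphor but is outside its binding domain → cannot satisfy Principle A.
*Hana₄* c-commands the anaphor but is outside its binding domain → cannot satisfy Principle A.
*Leila₅* c-commands the anaphor within its binding domain → licit binder.

{5}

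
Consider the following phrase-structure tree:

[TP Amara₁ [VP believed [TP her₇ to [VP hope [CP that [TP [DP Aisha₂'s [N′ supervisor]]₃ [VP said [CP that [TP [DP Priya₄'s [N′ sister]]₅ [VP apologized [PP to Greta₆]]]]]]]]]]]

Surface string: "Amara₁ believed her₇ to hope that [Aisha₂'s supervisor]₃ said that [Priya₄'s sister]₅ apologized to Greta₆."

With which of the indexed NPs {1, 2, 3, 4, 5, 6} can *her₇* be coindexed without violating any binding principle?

*her* is a pronoun, so Principle B applies: it must be free in its binding domain.
Binding domain of *her₇*: the matrix TP, whose subject is Amara₁.
*Amara₁* c-commands the pronoun within its binding domain → coindexation would violate Principle B.
*Aisha₂*: the pronoun c-commands this R-expression → coindexation would violate Principle C on *Aisha₂*.
*[Aisha₂'s supervisor]₃*: the pronoun c-commands this R-expression → coindexation would violate Principle C on *[Aisha₂'s supervisor]₃*.
*Priya₄*: the pronoun c-commands this R-expression → coindexation would violate Principle C on *Priya₄*.
*[Priya₄'s sister]₅*: the pronoun c-commands this R-expression → coindexation would violate Principle C on *[Priya₄'s sister]₅*.
*Greta₆*: the pronoun c-commands this R-expression → coindexation would violate Principle C on *Greta₆*.

none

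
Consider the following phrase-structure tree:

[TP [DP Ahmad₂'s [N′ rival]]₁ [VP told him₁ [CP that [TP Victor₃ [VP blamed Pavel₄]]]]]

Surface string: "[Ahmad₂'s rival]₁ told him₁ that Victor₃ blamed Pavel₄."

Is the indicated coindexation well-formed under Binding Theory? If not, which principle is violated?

Principle B

The two coindexed NPs are *[Ahmad₂'s rival]₁* and *him₁*.
*him₁* is a pronoun. Its binding domain is the matrix TP, whose subject is [Ahmad₂'s rival]₁.
*[Ahmad₂'s rival]₁* c-commands it within that domain and carries the same index.
The pronoun is locally bound → Principle B violation.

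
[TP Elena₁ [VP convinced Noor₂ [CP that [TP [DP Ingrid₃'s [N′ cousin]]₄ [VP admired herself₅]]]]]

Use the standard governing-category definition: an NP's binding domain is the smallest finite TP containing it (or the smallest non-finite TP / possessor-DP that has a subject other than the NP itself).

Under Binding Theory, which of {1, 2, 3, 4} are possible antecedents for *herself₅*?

{4}

*herself* is an anaphor, so Principle A applies: it must be bound in its binding domain.
Binding domain of *herself₅*: the embedded TP, whose subject is [Ingrid₃'s cousin]₄.
*Elena₁* c-commands the anaphor but is outside its binding domain → cannot satisfy Principle A.
*Noor₂* c-commands the anaphor but is outside its binding domain → cannot satisfy Principle A.
*Ingrid₃* does not c-command the anaphor → cannot bind it.
*[Ingrid₃'s cousin]₄* c-commands the anaphor within its binding domain → licit binder.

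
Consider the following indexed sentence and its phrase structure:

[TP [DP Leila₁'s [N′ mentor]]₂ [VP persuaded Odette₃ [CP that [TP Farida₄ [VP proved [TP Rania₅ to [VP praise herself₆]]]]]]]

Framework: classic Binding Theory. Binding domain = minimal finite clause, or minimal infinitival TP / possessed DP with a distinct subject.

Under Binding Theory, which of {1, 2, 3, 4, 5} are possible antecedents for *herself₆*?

{5}

*herself* is an anaphor, so Principle A applies: it must be bound in its binding domain.
Binding domain of *herself₆*: the embedded TP, whose subject is Rania₅.
*Leila₁* does not c-command the anaphor → cannot bind it.
*[Leila₁'s mentor]₂* c-commands the anaphor but is outside its binding domain → cannot satisfy Principle A.
*Odette₃* c-commands the anaphor but is outside its binding domain → cannot satisfy Principle A.
*Farida₄* c-commands the anaphor but is outside its binding domain → cannot satisfy Principle A.
*Rania₅* c-commands the anaphor within its binding domain → licit binder.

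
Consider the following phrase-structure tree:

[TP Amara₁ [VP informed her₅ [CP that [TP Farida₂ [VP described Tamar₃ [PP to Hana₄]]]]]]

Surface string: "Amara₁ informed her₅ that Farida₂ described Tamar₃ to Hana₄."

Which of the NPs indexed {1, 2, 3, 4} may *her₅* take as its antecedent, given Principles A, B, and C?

*her* is a pronoun, so Principle B applies: it must be free in its binding domain.
Binding domain of *her₅*: the matrix TP, whose subject is Amara₁.
*Amara₁* c-commands the pronoun within its binding domain → coindexation would violate Principle B.
*Farida₂*: the pronoun c-commands this R-expression → coindexation would violate Principle C on *Farida₂*.
*Tamar₃*: the pronoun c-commands this R-expression → coindexation would violate Principle C on *Tamar₃*.
*Hana₄*: the pronoun c-commands this R-expression → coindexation would violate Principle C on *Hana₄*.

none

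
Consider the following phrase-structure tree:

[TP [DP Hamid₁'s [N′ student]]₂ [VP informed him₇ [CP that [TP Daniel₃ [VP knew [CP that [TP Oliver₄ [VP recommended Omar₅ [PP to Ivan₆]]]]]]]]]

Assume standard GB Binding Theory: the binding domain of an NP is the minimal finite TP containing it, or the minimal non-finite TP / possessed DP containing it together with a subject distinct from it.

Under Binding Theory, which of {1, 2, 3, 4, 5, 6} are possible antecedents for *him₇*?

{1}

*him* is a pronoun, so Principle B applies: it must be free in its binding domain.
Binding domain of *him₇*: the matrix TP, whose subject is [Hamid₁'s student]₂.
*Hamid₁* and the pronoun do not c-command one another → neither Principle B nor Principle C is at stake; coindexation permitted.
*[Hamid₁'s student]₂* c-commands the pronoun within its binding domain → coindexation would violate Principle B.
*Daniel₃*: the pronoun c-commands this R-expression → coindexation would violate Principle C on *Daniel₃*.
*Oliver₄*: the pronoun c-commands this R-expression → coindexation would violate Principle C on *Oliver₄*.
*Omar₅*: the pronoun c-commands this R-expression → coindexation would violate Principle C on *Omar₅*.
*Ivan₆*: the pronoun c-commands this R-expression → coindexation would violate Principle C on *Ivan₆*.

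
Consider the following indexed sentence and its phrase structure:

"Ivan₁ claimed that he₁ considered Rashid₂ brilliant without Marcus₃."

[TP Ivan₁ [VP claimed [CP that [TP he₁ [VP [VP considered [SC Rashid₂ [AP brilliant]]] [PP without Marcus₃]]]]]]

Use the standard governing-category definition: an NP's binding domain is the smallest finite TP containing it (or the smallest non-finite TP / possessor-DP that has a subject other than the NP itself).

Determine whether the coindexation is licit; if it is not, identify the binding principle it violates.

The two coindexed NPs are *Ivan₁* and *he₁*.
*he₁* is a pronoun; nothing c-commands it within its binding domain (the embedded TP.), so Principle B holds trivially.
*Ivan₁* is an R-expression; *he₁* does not c-command it, and no other NP shares its index, so Principle C is satisfied.
All principles are respected.

grammatical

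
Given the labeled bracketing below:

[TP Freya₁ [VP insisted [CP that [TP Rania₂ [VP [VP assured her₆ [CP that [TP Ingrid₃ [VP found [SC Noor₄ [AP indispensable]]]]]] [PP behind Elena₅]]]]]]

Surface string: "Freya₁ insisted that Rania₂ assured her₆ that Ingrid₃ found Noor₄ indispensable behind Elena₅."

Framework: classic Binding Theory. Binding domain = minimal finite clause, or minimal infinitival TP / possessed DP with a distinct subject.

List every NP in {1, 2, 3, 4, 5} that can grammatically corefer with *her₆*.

*her* is a pronoun, so Principle B applies: it must be free in its binding domain.
Binding domain of *her₆*: the embedded TP, whose subject is Rania₂.
*Freya₁* c-commands the pronoun but from outside its binding domain, and is not c-commanded by it → coindexation permitted.
*Rania₂* c-commands the pronoun within its binding domain → coindexation would violate Principle B.
*Ingrid₃*: the pronoun c-commands this R-expression → coindexation would violate Principle C on *Ingrid₃*.
*Noor₄*: the pronoun c-commands this R-expression → coindexation would violate Principle C on *Noor₄*.
*Elena₅* and the pronoun do not c-command one another → neither Principle B nor Principle C is at stake; coindexation permitted.

{1, 5}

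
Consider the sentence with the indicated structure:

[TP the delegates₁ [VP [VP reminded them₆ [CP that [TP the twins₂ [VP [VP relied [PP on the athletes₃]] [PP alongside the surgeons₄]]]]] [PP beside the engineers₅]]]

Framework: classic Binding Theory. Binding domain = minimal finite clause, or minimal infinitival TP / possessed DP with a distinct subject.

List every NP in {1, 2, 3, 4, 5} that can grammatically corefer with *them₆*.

{5}

*them* is a pronoun, so Principle B applies: it must be free in its binding domain.
Binding domain of *them₆*: the matrix TP, whose subject is the delegates₁.
*the delegates₁* c-commands the pronoun within its binding domain → coindexation would violate Principle B.
*the twins₂*: the pronoun c-commands this R-expression → coindexation would violate Principle C on *the twins₂*.
*the athletes₃*: the pronoun c-commands this R-expression → coindexation would violate Principle C on *the athletes₃*.
*the surgeons₄*: the pronoun c-commands this R-expression → coindexation would violate Principle C on *the surgeons₄*.
*the engineers₅* and the pronoun do not c-command one another → neither Principle B nor Principle C is at stake; coindexation permitted.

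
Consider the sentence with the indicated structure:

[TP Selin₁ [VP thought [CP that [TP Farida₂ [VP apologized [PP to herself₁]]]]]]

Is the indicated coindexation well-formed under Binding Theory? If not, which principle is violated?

Principle A

The two coindexed NPs are *Selin₁* and *herself₁*.
*herself₁* is an anaphor. Principle A requires it to be bound within its binding domain — the embedded TP, whose subject is Farida₂.
Within that domain it is c-commanded by *Farida₂*, which does not share its index.
*Selin₁* does c-command the anaphor, but from outside its binding domain.
The anaphor is unbound in its domain → Principle A violation.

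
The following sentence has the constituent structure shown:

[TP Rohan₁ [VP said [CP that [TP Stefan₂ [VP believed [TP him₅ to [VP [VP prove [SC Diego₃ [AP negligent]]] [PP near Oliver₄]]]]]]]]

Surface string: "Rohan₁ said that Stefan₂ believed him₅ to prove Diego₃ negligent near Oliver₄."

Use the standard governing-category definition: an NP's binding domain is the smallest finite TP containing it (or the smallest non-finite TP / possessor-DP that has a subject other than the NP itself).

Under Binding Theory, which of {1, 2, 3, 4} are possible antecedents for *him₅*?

{1}

*him* is a pronoun, so Principle B applies: it must be free in its binding domain.
Binding domain of *him₅*: the embedded TP, whose subject is Stefan₂.
*Rohan₁* c-commands the pronoun but from outside its binding domain, and is not c-commanded by it → coindexation permitted.
*Stefan₂* c-commands the pronoun within its binding domain → coindexation would violate Principle B.
*Diego₃*: the pronoun c-commands this R-expression → coindexation would violate Principle C on *Diego₃*.
*Oliver₄*: the pronoun c-commands this R-expression → coindexation would violate Principle C on *Oliver₄*.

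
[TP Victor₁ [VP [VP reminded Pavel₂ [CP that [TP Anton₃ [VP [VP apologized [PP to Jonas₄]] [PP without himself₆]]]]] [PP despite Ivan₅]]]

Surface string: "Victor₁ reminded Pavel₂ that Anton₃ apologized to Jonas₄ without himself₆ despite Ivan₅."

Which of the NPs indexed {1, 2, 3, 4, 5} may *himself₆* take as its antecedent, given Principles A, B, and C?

{3}

*himself* is an anaphor, so Principle A applies: it must be bound in its binding domain.
Binding domain of *himself₆*: the embedded TP, whose subject is Anton₃.
*Victor₁* c-commands the anaphor but is outside its binding domain → cannot satisfy Principle A.
*Pavel₂* c-commands the anaphor but is outside its binding domain → cannot satisfy Principle A.
*Anton₃* c-commands the anaphor within its binding domain → licit binder.
*Jonas₄* does not c-command the anaphor → cannot bind it.
*Ivan₅* does not c-command the anaphor → cannot bind it.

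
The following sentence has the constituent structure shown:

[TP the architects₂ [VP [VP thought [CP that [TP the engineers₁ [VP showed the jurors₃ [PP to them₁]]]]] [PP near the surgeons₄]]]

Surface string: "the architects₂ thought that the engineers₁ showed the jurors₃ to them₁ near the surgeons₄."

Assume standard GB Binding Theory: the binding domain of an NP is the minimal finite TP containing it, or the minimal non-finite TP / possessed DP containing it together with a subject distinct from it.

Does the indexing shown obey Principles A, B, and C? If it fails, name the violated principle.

The two coindexed NPs are *the engineers₁* and *them₁*.
*them₁* is a pronoun. Its binding domain is the embedded TP, whose subject is the engineers₁.
*the engineers₁* c-commands it within that domain and carries the same index.
The pronoun is locally bound → Principle B violation.

Principle B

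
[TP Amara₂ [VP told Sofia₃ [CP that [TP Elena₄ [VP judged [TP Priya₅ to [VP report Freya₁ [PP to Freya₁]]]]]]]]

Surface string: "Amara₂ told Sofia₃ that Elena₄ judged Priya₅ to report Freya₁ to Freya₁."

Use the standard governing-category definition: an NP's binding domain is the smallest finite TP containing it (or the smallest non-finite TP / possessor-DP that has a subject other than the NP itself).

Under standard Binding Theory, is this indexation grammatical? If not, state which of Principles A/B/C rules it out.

The two coindexed NPs are *Freya₁* (the lower occurrence) and *Freya₁* (the higher occurrence).
*Freya₁* (the lower occurrence) is an R-expression. Principle C requires it to be free everywhere.
*Freya₁* (the higher occurrence) c-commands it and carries the same index.
The R-expression is bound → Principle C violation.

Principle C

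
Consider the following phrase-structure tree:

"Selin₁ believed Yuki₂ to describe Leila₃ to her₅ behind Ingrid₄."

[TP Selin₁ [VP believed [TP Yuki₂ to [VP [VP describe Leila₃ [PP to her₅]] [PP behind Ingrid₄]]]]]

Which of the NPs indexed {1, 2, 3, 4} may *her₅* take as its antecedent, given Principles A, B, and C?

{1, 4}

*her* is a pronoun, so Principle B applies: it must be free in its binding domain.
Binding domain of *her₅*: the embedded TP, whose subject is Yuki₂.
*Selin₁* c-commands the pronoun but from outside its binding domain, and is not c-commanded by it → coindexation permitted.
*Yuki₂* c-commands the pronoun within its binding domain → coindexation would violate Principle B.
*Leila₃* c-commands the pronoun within its binding domain → coindexation would violate Principle B.
*Ingrid₄* and the pronoun do not c-command one another → neither Principle B nor Principle C is at stake; coindexation permitted.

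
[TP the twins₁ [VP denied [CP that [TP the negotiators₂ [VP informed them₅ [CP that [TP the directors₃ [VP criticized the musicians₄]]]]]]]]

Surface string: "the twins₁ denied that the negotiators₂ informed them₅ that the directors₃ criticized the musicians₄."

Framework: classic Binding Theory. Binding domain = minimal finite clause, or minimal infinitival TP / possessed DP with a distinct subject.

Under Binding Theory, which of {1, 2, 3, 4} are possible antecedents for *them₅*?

*them* is a pronoun, so Principle B applies: it must be free in its binding domain.
Binding domain of *them₅*: the embedded TP, whose subject is the negotiators₂.
*the twins₁* c-commands the pronoun but from outside its binding domain, and is not c-commanded by it → coindexation permitted.
*the negotiators₂* c-commands the pronoun within its binding domain → coindexation would violate Principle B.
*the directors₃*: the pronoun c-commands this R-expression → coindexation would violate Principle C on *the directors₃*.
*the musicians₄*: the pronoun c-commands this R-expression → coindexation would violate Principle C on *the musicians₄*.

{1}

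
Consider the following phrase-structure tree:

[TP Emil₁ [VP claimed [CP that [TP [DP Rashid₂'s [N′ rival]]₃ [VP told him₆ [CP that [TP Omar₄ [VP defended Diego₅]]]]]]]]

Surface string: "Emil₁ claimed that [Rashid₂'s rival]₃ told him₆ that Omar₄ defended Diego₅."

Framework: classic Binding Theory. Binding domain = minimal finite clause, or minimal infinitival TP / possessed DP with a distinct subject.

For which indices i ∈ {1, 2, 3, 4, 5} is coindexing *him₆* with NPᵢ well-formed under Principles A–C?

{1, 2}

*him* is a pronoun, so Principle B applies: it must be free in its binding domain.
Binding domain of *him₆*: the embedded TP, whose subject is [Rashid₂'s rival]₃.
*Emil₁* c-commands the pronoun but from outside its binding domain, and is not c-commanded by it → coindexation permitted.
*Rashid₂* and the pronoun do not c-command one another → neither Principle B nor Principle C is at stake; coindexation permitted.
*[Rashid₂'s rival]₃* c-commands the pronoun within its binding domain → coindexation would violate Principle B.
*Omar₄*: the pronoun c-commands this R-expression → coindexation would violate Principle C on *Omar₄*.
*Diego₅*: the pronoun c-commands this R-expression → coindexation would violate Principle C on *Diego₅*.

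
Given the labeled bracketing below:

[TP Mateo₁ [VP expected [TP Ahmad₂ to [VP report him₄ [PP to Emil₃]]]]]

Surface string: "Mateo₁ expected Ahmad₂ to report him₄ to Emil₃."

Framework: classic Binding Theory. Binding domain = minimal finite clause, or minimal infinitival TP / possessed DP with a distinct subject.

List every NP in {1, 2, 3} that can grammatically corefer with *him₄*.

{1}

*him* is a pronoun, so Principle B applies: it must be free in its binding domain.
Binding domain of *him₄*: the embedded TP, whose subject is Ahmad₂.
*Mateo₁* c-commands the pronoun but from outside its binding domain, and is not c-commanded by it → coindexation permitted.
*Ahmad₂* c-commands the pronoun within its binding domain → coindexation would violate Principle B.
*Emil₃*: the pronoun c-commands this R-expression → coindexation would violate Principle C on *Emil₃*.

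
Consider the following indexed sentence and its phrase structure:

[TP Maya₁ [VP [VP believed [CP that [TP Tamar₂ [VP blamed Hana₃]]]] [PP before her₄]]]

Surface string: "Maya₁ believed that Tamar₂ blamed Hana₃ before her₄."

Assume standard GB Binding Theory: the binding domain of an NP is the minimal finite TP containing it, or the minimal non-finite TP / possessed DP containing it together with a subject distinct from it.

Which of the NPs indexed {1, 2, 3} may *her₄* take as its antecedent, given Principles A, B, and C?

*her* is a pronoun, so Principle B applies: it must be free in its binding domain.
Binding domain of *her₄*: the matrix TP, whose subject is Maya₁.
*Maya₁* c-commands the pronoun within its binding domain → coindexation would violate Principle B.
*Tamar₂* and the pronoun do not c-command one another → neither Principle B nor Principle C is at stake; coindexation permitted.
*Hana₃* and the pronoun do not c-command one another → neither Principle B nor Principle C is at stake; coindexation permitted.

{2, 3}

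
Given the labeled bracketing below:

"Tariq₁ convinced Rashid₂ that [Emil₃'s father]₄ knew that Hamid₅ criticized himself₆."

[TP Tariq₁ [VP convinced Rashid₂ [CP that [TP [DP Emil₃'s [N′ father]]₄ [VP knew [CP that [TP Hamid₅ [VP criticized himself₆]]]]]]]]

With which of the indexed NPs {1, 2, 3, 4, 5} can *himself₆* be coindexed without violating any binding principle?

*himself* is an anaphor, so Principle A applies: it must be bound in its binding domain.
Binding domain of *himself₆*: the embedded TP, whose subject is Hamid₅.
*Tariq₁* c-commands the anaphor but is outside its binding domain → cannot satisfy Principle A.
*Rashid₂* c-commands the anaphor but is outside its binding domain → cannot satisfy Principle A.
*Emil₃* does not c-command the anaphor → cannot bind it.
*[Emil₃'s father]₄* c-commands the anaphor but is outside its binding domain → cannot satisfy Principle A.
*Hamid₅* c-commands the anaphor within its binding domain → licit binder.

{5}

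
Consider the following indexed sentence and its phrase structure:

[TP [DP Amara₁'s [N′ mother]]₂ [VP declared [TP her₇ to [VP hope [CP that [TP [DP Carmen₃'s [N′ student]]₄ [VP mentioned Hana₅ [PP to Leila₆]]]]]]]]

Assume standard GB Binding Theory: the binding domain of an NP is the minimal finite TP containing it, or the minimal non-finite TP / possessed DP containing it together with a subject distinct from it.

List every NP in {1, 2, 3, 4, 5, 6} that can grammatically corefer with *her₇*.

{1}

*her* is a pronoun, so Principle B applies: it must be free in its binding domain.
Binding domain of *her₇*: the matrix TP, whose subject is [Amara₁'s mother]₂.
*Amara₁* and the pronoun do not c-command one another → neither Principle B nor Principle C is at stake; coindexation permitted.
*[Amara₁'s mother]₂* c-commands the pronoun within its binding domain → coindexation would violate Principle B.
*Carmen₃*: the pronoun c-commands this R-expression → coindexation would violate Principle C on *Carmen₃*.
*[Carmen₃'s student]₄*: the pronoun c-commands this R-expression → coindexation would violate Principle C on *[Carmen₃'s student]₄*.
*Hana₅*: the pronoun c-commands this R-expression → coindexation would violate Principle C on *Hana₅*.
*Leila₆*: the pronoun c-commands this R-expression → coindexation would violate Principle C on *Leila₆*.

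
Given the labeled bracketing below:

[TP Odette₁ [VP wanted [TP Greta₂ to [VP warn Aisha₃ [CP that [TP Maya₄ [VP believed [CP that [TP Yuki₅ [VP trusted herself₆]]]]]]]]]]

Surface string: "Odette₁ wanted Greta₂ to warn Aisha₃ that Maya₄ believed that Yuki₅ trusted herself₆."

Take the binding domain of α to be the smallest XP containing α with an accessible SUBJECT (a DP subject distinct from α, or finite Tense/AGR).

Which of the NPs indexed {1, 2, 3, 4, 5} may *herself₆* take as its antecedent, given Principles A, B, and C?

{5}

*herself* is an anaphor, so Principle A applies: it must be bound in its binding domain.
Binding domain of *herself₆*: the embedded TP, whose subject is Yuki₅.
*Odette₁* c-commands the anaphor but is outside its binding domain → cannot satisfy Principle A.
*Greta₂* c-commands the anaphor but is outside its binding domain → cannot satisfy Principle A.
*Aisha₃* c-commands the anaphor but is outside its binding domain → cannot satisfy Principle A.
*Maya₄* c-commands the anaphor but is outside its binding domain → cannot satisfy Principle A.
*Yuki₅* c-commands the anaphor within its binding domain → licit binder.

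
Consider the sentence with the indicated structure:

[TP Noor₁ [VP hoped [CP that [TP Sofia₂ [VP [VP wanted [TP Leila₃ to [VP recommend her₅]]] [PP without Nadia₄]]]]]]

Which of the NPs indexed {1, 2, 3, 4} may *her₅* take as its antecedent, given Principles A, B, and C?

{1, 2, 4}

*her* is a pronoun, so Principle B applies: it must be free in its binding domain.
Binding domain of *her₅*: the embedded TP, whose subject is Leila₃.
*Noor₁* c-commands the pronoun but from outside its binding domain, and is not c-commanded by it → coindexation permitted.
*Sofia₂* c-commands the pronoun but from outside its binding domain, and is not c-commanded by it → coindexation permitted.
*Leila₃* c-commands the pronoun within its binding domain → coindexation would violate Principle B.
*Nadia₄* and the pronoun do not c-command one another → neither Principle B nor Principle C is at stake; coindexation permitted.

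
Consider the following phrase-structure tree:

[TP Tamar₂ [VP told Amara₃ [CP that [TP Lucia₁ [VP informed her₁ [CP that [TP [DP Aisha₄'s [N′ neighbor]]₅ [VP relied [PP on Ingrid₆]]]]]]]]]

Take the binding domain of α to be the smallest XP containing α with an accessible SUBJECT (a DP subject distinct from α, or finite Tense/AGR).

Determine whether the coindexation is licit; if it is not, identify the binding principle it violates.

The two coindexed NPs are *Lucia₁* and *her₁*.
*her₁* is a pronoun. Its binding domain is the embedded TP, whose subject is Lucia₁.
*Lucia₁* c-commands it within that domain and carries the same index.
The pronoun is locally bound → Principle B violation.

Principle B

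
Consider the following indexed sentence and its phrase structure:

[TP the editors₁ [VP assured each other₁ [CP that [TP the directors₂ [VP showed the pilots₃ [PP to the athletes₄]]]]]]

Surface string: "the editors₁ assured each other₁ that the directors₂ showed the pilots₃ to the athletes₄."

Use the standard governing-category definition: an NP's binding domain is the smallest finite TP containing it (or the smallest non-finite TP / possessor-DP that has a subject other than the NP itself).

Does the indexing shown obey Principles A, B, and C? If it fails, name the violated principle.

grammatical

The two coindexed NPs are *the editors₁* and *each other₁*.
*each other₁* is an anaphor; its binding domain is the matrix TP, whose subject is the editors₁. *the editors₁* c-commands it within that domain and shares its index, so Principle A is satisfied.
*the editors₁* is an R-expression; *each other₁* does not c-command it, and no other NP shares its index, so Principle C is satisfied.
All principles are respected.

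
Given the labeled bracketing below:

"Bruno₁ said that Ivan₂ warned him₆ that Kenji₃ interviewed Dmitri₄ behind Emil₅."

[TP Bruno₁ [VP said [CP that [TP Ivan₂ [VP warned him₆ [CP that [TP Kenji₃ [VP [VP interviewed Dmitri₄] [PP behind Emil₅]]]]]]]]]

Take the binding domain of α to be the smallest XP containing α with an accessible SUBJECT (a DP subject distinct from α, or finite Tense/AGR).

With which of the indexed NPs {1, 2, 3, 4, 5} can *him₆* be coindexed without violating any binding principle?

{1}

*him* is a pronoun, so Principle B applies: it must be free in its binding domain.
Binding domain of *him₆*: the embedded TP, whose subject is Ivan₂.
*Bruno₁* c-commands the pronoun but from outside its binding domain, and is not c-commanded by it → coindexation permitted.
*Ivan₂* c-commands the pronoun within its binding domain → coindexation would violate Principle B.
*Kenji₃*: the pronoun c-commands this R-expression → coindexation would violate Principle C on *Kenji₃*.
*Dmitri₄*: the pronoun c-commands this R-expression → coindexation would violate Principle C on *Dmitri₄*.
*Emil₅*: the pronoun c-commands this R-expression → coindexation would violate Principle C on *Emil₅*.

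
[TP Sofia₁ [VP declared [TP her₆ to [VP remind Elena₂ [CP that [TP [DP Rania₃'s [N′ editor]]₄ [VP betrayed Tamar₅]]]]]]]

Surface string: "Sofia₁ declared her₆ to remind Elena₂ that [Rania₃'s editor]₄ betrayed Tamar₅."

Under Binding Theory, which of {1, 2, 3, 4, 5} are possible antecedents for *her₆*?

*her* is a pronoun, so Principle B applies: it must be free in its binding domain.
Binding domain of *her₆*: the matrix TP, whose subject is Sofia₁.
*Sofia₁* c-commands the pronoun within its binding domain → coindexation would violate Principle B.
*Elena₂*: the pronoun c-commands this R-expression → coindexation would violate Principle C on *Elena₂*.
*Rania₃*: the pronoun c-commands this R-expression → coindexation would violate Principle C on *Rania₃*.
*[Rania₃'s editor]₄*: the pronoun c-commands this R-expression → coindexation would violate Principle C on *[Rania₃'s editor]₄*.
*Tamar₅*: the pronoun c-commands this R-expression → coindexation would violate Principle C on *Tamar₅*.

none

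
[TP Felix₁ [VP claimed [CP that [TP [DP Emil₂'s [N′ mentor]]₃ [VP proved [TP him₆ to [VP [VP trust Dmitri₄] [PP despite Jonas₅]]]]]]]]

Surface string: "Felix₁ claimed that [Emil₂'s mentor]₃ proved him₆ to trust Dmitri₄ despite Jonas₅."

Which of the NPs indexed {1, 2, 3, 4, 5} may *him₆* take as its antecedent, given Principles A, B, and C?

{1, 2}

*him* is a pronoun, so Principle B applies: it must be free in its binding domain.
Binding domain of *him₆*: the embedded TP, whose subject is [Emil₂'s mentor]₃.
*Felix₁* c-commands the pronoun but from outside its binding domain, and is not c-commanded by it → coindexation permitted.
*Emil₂* and the pronoun do not c-command one another → neither Principle B nor Principle C is at stake; coindexation permitted.
*[Emil₂'s mentor]₃* c-commands the pronoun within its binding domain → coindexation would violate Principle B.
*Dmitri₄*: the pronoun c-commands this R-expression → coindexation would violate Principle C on *Dmitri₄*.
*Jonas₅*: the pronoun c-commands this R-expression → coindexation would violate Principle C on *Jonas₅*.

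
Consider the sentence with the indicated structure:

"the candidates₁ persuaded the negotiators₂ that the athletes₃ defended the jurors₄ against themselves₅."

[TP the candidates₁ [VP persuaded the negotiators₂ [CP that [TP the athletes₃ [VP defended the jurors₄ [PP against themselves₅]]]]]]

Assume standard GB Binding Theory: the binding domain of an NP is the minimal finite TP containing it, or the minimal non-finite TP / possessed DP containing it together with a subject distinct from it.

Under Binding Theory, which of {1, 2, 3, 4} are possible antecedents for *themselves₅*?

{3, 4}

*themselves* is an anaphor, so Principle A applies: it must be bound in its binding domain.
Binding domain of *themselves₅*: the embedded TP, whose subject is the athletes₃.
*the candidates₁* c-commands the anaphor but is outside its binding domain → cannot satisfy Principle A.
*the negotiators₂* c-commands the anaphor but is outside its binding domain → cannot satisfy Principle A.
*the athletes₃* c-commands the anaphor within its binding domain → licit binder.
*the jurors₄* c-commands the anaphor within its binding domain → licit binder.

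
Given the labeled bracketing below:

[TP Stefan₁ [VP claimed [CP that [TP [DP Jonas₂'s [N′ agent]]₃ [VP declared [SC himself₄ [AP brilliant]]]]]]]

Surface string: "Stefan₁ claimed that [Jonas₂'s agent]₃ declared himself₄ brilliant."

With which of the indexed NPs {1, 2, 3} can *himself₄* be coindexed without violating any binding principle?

{3}

*himself* is an anaphor, so Principle A applies: it must be bound in its binding domain.
Binding domain of *himself₄*: the embedded TP, whose subject is [Jonas₂'s agent]₃.
*Stefan₁* c-commands the anaphor but is outside its binding domain → cannot satisfy Principle A.
*Jonas₂* does not c-command the anaphor → cannot bind it.
*[Jonas₂'s agent]₃* c-commands the anaphor within its binding domain → licit binder.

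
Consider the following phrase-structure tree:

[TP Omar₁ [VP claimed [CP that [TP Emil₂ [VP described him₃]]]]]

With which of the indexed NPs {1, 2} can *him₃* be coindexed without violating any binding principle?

{1}

*him* is a pronoun, so Principle B applies: it must be free in its binding domain.
Binding domain of *him₃*: the embedded TP, whose subject is Emil₂.
*Omar₁* c-commands the pronoun but from outside its binding domain, and is not c-commanded by it → coindexation permitted.
*Emil₂* c-commands the pronoun within its binding domain → coindexation would violate Principle B.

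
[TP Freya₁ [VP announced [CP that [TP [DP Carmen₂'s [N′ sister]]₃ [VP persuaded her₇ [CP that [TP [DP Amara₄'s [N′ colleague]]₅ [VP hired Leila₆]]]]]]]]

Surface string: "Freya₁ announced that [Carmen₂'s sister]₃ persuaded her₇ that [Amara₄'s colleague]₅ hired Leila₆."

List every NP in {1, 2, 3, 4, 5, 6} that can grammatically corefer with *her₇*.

*her* is a pronoun, so Principle B applies: it must be free in its binding domain.
Binding domain of *her₇*: the embedded TP, whose subject is [Carmen₂'s sister]₃.
*Freya₁* c-commands the pronoun but from outside its binding domain, and is not c-commanded by it → coindexation permitted.
*Carmen₂* and the pronoun do not c-command one another → neither Principle B nor Principle C is at stake; coindexation permitted.
*[Carmen₂'s sister]₃* c-commands the pronoun within its binding domain → coindexation would violate Principle B.
*Amara₄*: the pronoun c-commands this R-expression → coindexation would violate Principle C on *Amara₄*.
*[Amara₄'s colleague]₅*: the pronoun c-commands this R-expression → coindexation would violate Principle C on *[Amara₄'s colleague]₅*.
*Leila₆*: the pronoun c-commands this R-expression → coindexation would violate Principle C on *Leila₆*.

{1, 2}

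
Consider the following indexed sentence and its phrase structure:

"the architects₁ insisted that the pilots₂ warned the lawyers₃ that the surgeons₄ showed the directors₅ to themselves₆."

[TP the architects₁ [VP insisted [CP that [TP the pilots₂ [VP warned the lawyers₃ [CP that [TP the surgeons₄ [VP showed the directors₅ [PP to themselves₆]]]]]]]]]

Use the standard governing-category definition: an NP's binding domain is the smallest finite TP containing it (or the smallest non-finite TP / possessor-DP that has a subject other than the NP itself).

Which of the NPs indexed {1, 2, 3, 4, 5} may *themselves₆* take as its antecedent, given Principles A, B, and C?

*themselves* is an anaphor, so Principle A applies: it must be bound in its binding domain.
Binding domain of *themselves₆*: the embedded TP, whose subject is the surgeons₄.
*the architects₁* c-commands the anaphor but is outside its binding domain → cannot satisfy Principle A.
*the pilots₂* c-commands the anaphor but is outside its binding domain → cannot satisfy Principle A.
*the lawyers₃* c-commands the anaphor but is outside its binding domain → cannot satisfy Principle A.
*the surgeons₄* c-commands the anaphor within its binding domain → licit binder.
*the directors₅* c-commands the anaphor within its binding domain → licit binder.

{4, 5}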